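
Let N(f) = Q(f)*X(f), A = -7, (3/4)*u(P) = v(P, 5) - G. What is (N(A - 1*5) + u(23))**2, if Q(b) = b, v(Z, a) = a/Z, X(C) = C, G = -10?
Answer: 118287376/4761 ≈ 24845.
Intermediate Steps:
u(P) = 40/3 + 20/(3*P) (u(P) = 4*(5/P - 1*(-10))/3 = 4*(5/P + 10)/3 = 4*(10 + 5/P)/3 = 40/3 + 20/(3*P))
N(f) = f**2 (N(f) = f*f = f**2)
(N(A - 1*5) + u(23))**2 = ((-7 - 1*5)**2 + (20/3)*(1 + 2*23)/23)**2 = ((-7 - 5)**2 + (20/3)*(1/23)*(1 + 46))**2 = ((-12)**2 + (20/3)*(1/23)*47)**2 = (144 + 940/69)**2 = (10876/69)**2 = 118287376/4761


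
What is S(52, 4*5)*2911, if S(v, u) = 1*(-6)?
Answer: -17466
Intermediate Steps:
S(v, u) = -6
S(52, 4*5)*2911 = -6*2911 = -17466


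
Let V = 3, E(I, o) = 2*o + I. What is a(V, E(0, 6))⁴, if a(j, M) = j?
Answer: 81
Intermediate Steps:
E(I, o) = I + 2*o
a(V, E(0, 6))⁴ = 3⁴ = 81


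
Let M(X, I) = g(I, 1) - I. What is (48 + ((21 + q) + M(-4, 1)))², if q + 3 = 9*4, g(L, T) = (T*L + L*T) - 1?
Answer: 10404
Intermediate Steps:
g(L, T) = -1 + 2*L*T (g(L, T) = (L*T + L*T) - 1 = 2*L*T - 1 = -1 + 2*L*T)
M(X, I) = -1 + I (M(X, I) = (-1 + 2*I*1) - I = (-1 + 2*I) - I = -1 + I)
q = 33 (q = -3 + 9*4 = -3 + 36 = 33)
(48 + ((21 + q) + M(-4, 1)))² = (48 + ((21 + 33) + (-1 + 1)))² = (48 + (54 + 0))² = (48 + 54)² = 102² = 10404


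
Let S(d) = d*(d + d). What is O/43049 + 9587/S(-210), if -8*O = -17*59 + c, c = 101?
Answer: 422655313/3796921800 ≈ 0.11132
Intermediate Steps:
S(d) = 2*d**2 (S(d) = d*(2*d) = 2*d**2)
O = 451/4 (O = -(-17*59 + 101)/8 = -(-1003 + 101)/8 = -1/8*(-902) = 451/4 ≈ 112.75)
O/43049 + 9587/S(-210) = (451/4)/43049 + 9587/((2*(-210)**2)) = (451/4)*(1/43049) + 9587/((2*44100)) = 451/172196 + 9587/88200 = 422655313/3796921800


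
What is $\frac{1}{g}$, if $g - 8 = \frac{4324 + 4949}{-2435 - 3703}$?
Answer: $\frac{186}{1207} \approx 0.1541$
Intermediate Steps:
$g = \frac{1207}{186}$ ($g = 8 + \frac{4324 + 4949}{-2435 - 3703} = 8 + \frac{9273}{-6138} = 8 + 9273 \left(- \frac{1}{6138}\right) = 8 - \frac{281}{186} = \frac{1207}{186} \approx 6.4893$)
$\frac{1}{g} = \frac{1}{\frac{1207}{186}} = \frac{186}{1207}$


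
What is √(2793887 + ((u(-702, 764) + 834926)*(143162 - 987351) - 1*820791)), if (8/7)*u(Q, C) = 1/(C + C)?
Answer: I*√1645633680548876405/1528 ≈ 8.3954e+5*I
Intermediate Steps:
u(Q, C) = 7/(16*C) (u(Q, C) = 7/(8*(C + C)) = 7/(8*((2*C))) = 7*(1/(2*C))/8 = 7/(16*C))
√(2793887 + ((u(-702, 764) + 834926)*(143162 - 987351) - 1*820791)) = √(2793887 + (((7/16)/764 + 834926)*(143162 - 987351) - 1*820791)) = √(2793887 + (((7/16)*(1/764) + 834926)*(-844189) - 820791)) = √(2793887 + ((7/12224 + 834926)*(-844189) - 820791)) = √(2793887 + ((10206135431/12224)*(-844189) - 820791)) = √(2793887 + (-8615907263360459/12224 - 820791)) = √(2793887 - 8615917296709643/12224) = √(-8615883144234955/12224) = I*√1645633680548876405/1528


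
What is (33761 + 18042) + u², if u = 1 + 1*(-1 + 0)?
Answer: 51803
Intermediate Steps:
u = 0 (u = 1 + 1*(-1) = 1 - 1 = 0)
(33761 + 18042) + u² = (33761 + 18042) + 0² = 51803 + 0 = 51803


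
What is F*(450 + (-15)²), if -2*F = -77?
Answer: 51975/2 ≈ 25988.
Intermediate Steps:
F = 77/2 (F = -½*(-77) = 77/2 ≈ 38.500)
F*(450 + (-15)²) = 77*(450 + (-15)²)/2 = 77*(450 + 225)/2 = (77/2)*675 = 51975/2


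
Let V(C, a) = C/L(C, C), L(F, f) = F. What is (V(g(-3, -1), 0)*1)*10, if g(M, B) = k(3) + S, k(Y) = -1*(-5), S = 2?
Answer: 10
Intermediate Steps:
k(Y) = 5
g(M, B) = 7 (g(M, B) = 5 + 2 = 7)
V(C, a) = 1 (V(C, a) = C/C = 1)
(V(g(-3, -1), 0)*1)*10 = (1*1)*10 = 1*10 = 10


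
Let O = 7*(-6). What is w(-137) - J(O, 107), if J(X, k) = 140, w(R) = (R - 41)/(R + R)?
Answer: -19091/137 ≈ -139.35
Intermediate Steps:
w(R) = (-41 + R)/(2*R) (w(R) = (-41 + R)/((2*R)) = (-41 + R)*(1/(2*R)) = (-41 + R)/(2*R))
O = -42
w(-137) - J(O, 107) = (1/2)*(-41 - 137)/(-137) - 1*140 = (1/2)*(-1/137)*(-178) - 140 = 89/137 - 140 = -19091/137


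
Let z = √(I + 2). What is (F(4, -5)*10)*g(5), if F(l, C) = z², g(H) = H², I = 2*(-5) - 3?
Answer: -2750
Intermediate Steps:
I = -13 (I = -10 - 3 = -13)
z = I*√11 (z = √(-13 + 2) = √(-11) = I*√11 ≈ 3.3166*I)
F(l, C) = -11 (F(l, C) = (I*√11)² = -11)
(F(4, -5)*10)*g(5) = -11*10*5² = -110*25 = -2750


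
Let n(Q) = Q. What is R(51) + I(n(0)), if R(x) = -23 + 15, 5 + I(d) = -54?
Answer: -67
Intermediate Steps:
I(d) = -59 (I(d) = -5 - 54 = -59)
R(x) = -8
R(51) + I(n(0)) = -8 - 59 = -67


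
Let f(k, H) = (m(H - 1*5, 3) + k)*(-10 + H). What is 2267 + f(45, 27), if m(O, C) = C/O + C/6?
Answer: 33471/11 ≈ 3042.8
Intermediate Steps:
m(O, C) = C/6 + C/O (m(O, C) = C/O + C*(1/6) = C/O + C/6 = C/6 + C/O)
f(k, H) = (-10 + H)*(1/2 + k + 3/(-5 + H)) (f(k, H) = (((1/6)*3 + 3/(H - 1*5)) + k)*(-10 + H) = ((1/2 + 3/(H - 5)) + k)*(-10 + H) = ((1/2 + 3/(-5 + H)) + k)*(-10 + H) = (1/2 + k + 3/(-5 + H))*(-10 + H) = (-10 + H)*(1/2 + k + 3/(-5 + H)))
2267 + f(45, 27) = 2267 + (-10 + 27**2 - 9*27 + 100*45 - 30*27*45 + 2*45*27**2)/(2*(-5 + 27)) = 2267 + (1/2)*(-10 + 729 - 243 + 4500 - 36450 + 2*45*729)/22 = 2267 + (1/2)*(1/22)*(-10 + 729 - 243 + 4500 - 36450 + 65610) = 2267 + (1/2)*(1/22)*34136 = 2267 + 8534/11 = 33471/11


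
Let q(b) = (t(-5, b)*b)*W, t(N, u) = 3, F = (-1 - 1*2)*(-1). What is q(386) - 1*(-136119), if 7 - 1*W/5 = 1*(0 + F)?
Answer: 159279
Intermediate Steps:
F = 3 (F = (-1 - 2)*(-1) = -3*(-1) = 3)
W = 20 (W = 35 - 5*(0 + 3) = 35 - 5*3 = 35 - 15 = 20)
q(b) = 60*b (q(b) = (3*b)*20 = 60*b)
q(386) - 1*(-136119) = 60*386 - 1*(-136119) = 23160 + 136119 = 159279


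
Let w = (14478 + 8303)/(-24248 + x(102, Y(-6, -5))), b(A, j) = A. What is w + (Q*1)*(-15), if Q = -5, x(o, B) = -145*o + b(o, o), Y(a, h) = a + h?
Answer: 2897419/38936 ≈ 74.415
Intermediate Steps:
x(o, B) = -144*o (x(o, B) = -145*o + o = -144*o)
w = -22781/38936 (w = (14478 + 8303)/(-24248 - 144*102) = 22781/(-24248 - 14688) = 22781/(-38936) = 22781*(-1/38936) = -22781/38936 ≈ -0.58509)
w + (Q*1)*(-15) = -22781/38936 - 5*1*(-15) = -22781/38936 - 5*(-15) = -22781/38936 + 75 = 2897419/38936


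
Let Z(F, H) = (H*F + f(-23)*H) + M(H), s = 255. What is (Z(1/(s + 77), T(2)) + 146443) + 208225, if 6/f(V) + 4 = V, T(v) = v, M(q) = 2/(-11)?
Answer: 5828603719/16434 ≈ 3.5467e+5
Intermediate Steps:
M(q) = -2/11 (M(q) = 2*(-1/11) = -2/11)
f(V) = 6/(-4 + V)
Z(F, H) = -2/11 - 2*H/9 + F*H (Z(F, H) = (H*F + (6/(-4 - 23))*H) - 2/11 = (F*H + (6/(-27))*H) - 2/11 = (F*H + (6*(-1/27))*H) - 2/11 = (F*H - 2*H/9) - 2/11 = (-2*H/9 + F*H) - 2/11 = -2/11 - 2*H/9 + F*H)
(Z(1/(s + 77), T(2)) + 146443) + 208225 = ((-2/11 - 2/9*2 + 2/(255 + 77)) + 146443) + 208225 = ((-2/11 - 4/9 + 2/332) + 146443) + 208225 = ((-2/11 - 4/9 + (1/332)*2) + 146443) + 208225 = ((-2/11 - 4/9 + 1/166) + 146443) + 208225 = (-10193/16434 + 146443) + 208225 = 2406634069/16434 + 208225 = 5828603719/16434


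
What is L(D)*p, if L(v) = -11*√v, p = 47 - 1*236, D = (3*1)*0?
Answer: 0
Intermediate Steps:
D = 0 (D = 3*0 = 0)
p = -189 (p = 47 - 236 = -189)
L(D)*p = -11*√0*(-189) = -11*0*(-189) = 0*(-189) = 0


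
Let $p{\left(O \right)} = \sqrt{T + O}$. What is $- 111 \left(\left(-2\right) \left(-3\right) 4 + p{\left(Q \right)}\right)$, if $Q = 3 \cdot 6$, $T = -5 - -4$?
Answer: $-2664 - 111 \sqrt{17} \approx -3121.7$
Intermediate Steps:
$T = -1$ ($T = -5 + 4 = -1$)
$Q = 18$
$p{\left(O \right)} = \sqrt{-1 + O}$
$- 111 \left(\left(-2\right) \left(-3\right) 4 + p{\left(Q \right)}\right) = - 111 \left(\left(-2\right) \left(-3\right) 4 + \sqrt{-1 + 18}\right) = - 111 \left(6 \cdot 4 + \sqrt{17}\right) = - 111 \left(24 + \sqrt{17}\right) = -2664 - 111 \sqrt{17}$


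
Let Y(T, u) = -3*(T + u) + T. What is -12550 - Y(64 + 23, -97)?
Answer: -12667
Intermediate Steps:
Y(T, u) = -3*u - 2*T (Y(T, u) = (-3*T - 3*u) + T = -3*u - 2*T)
-12550 - Y(64 + 23, -97) = -12550 - (-3*(-97) - 2*(64 + 23)) = -12550 - (291 - 2*87) = -12550 - (291 - 174) = -12550 - 1*117 = -12550 - 117 = -12667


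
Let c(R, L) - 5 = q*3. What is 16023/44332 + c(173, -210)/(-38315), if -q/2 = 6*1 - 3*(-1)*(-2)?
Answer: 122739917/339716116 ≈ 0.36130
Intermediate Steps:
q = 0 (q = -2*(6*1 - 3*(-1)*(-2)) = -2*(6 + 3*(-2)) = -2*(6 - 6) = -2*0 = 0)
c(R, L) = 5 (c(R, L) = 5 + 0*3 = 5 + 0 = 5)
16023/44332 + c(173, -210)/(-38315) = 16023/44332 + 5/(-38315) = 16023*(1/44332) + 5*(-1/38315) = 16023/44332 - 1/7663 = 122739917/339716116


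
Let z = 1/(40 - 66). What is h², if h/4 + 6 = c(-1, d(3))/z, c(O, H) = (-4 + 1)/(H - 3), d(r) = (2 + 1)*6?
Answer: 256/25 ≈ 10.240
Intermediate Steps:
d(r) = 18 (d(r) = 3*6 = 18)
z = -1/26 (z = 1/(-26) = -1/26 ≈ -0.038462)
c(O, H) = -3/(-3 + H)
h = -16/5 (h = -24 + 4*((-3/(-3 + 18))/(-1/26)) = -24 + 4*(-3/15*(-26)) = -24 + 4*(-3*1/15*(-26)) = -24 + 4*(-⅕*(-26)) = -24 + 4*(26/5) = -24 + 104/5 = -16/5 ≈ -3.2000)
h² = (-16/5)² = 256/25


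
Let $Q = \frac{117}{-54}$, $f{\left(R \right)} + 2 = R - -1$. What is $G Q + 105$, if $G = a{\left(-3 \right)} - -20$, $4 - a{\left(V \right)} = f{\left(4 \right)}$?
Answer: $\frac{119}{2} \approx 59.5$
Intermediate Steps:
$f{\left(R \right)} = -1 + R$ ($f{\left(R \right)} = -2 + \left(R - -1\right) = -2 + \left(R + 1\right) = -2 + \left(1 + R\right) = -1 + R$)
$a{\left(V \right)} = 1$ ($a{\left(V \right)} = 4 - \left(-1 + 4\right) = 4 - 3 = 1$)
$Q = - \frac{13}{6}$ ($Q = 117 \left(- \frac{1}{54}\right) = - \frac{13}{6} \approx -2.1667$)
$G = 21$ ($G = 1 - -20 = 1 + 20 = 21$)
$G Q + 105 = 21 \left(- \frac{13}{6}\right) + 105 = - \frac{91}{2} + 105 = \frac{119}{2}$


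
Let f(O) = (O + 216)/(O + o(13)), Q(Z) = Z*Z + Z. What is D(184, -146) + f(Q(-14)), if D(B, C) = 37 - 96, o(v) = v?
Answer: -11107/195 ≈ -56.959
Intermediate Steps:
Q(Z) = Z + Z**2 (Q(Z) = Z**2 + Z = Z + Z**2)
D(B, C) = -59
f(O) = (216 + O)/(13 + O) (f(O) = (O + 216)/(O + 13) = (216 + O)/(13 + O))
D(184, -146) + f(Q(-14)) = -59 + (216 - 14*(1 - 14))/(13 - 14*(1 - 14)) = -59 + (216 - 14*(-13))/(13 - 14*(-13)) = -59 + (216 + 182)/(13 + 182) = -59 + 398/195 = -11107/195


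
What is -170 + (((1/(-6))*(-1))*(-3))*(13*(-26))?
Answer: -1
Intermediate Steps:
-170 + (((1/(-6))*(-1))*(-3))*(13*(-26)) = -170 + (((1*(-⅙))*(-1))*(-3))*(-338) = -170 + (-⅙*(-1)*(-3))*(-338) = -170 + ((⅙)*(-3))*(-338) = -170 - ½*(-338) = -170 + 169 = -1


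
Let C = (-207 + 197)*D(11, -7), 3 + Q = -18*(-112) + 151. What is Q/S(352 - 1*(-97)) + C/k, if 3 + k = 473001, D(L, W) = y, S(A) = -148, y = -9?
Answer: -42648098/2916821 ≈ -14.621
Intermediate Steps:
D(L, W) = -9
k = 472998 (k = -3 + 473001 = 472998)
Q = 2164 (Q = -3 + (-18*(-112) + 151) = -3 + (2016 + 151) = -3 + 2167 = 2164)
C = 90 (C = (-207 + 197)*(-9) = -10*(-9) = 90)
Q/S(352 - 1*(-97)) + C/k = 2164/(-148) + 90/472998 = 2164*(-1/148) + 90*(1/472998) = -541/37 + 15/78833 = -42648098/2916821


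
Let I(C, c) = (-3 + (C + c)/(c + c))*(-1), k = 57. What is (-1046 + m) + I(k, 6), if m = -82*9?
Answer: -7145/4 ≈ -1786.3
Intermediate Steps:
m = -738
I(C, c) = 3 - (C + c)/(2*c) (I(C, c) = (-3 + (C + c)/((2*c)))*(-1) = (-3 + (C + c)*(1/(2*c)))*(-1) = (-3 + (C + c)/(2*c))*(-1) = 3 - (C + c)/(2*c))
(-1046 + m) + I(k, 6) = (-1046 - 738) + (½)*(-1*57 + 5*6)/6 = -1784 + (½)*(⅙)*(-57 + 30) = -1784 + (½)*(⅙)*(-27) = -1784 - 9/4 = -7145/4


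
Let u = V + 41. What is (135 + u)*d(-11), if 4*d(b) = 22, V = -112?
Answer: 352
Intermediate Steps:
d(b) = 11/2 (d(b) = (¼)*22 = 11/2)
u = -71 (u = -112 + 41 = -71)
(135 + u)*d(-11) = (135 - 71)*(11/2) = 64*(11/2) = 352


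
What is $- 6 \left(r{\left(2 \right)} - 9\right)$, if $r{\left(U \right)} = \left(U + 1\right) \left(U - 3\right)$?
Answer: $72$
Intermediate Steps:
$r{\left(U \right)} = \left(1 + U\right) \left(-3 + U\right)$
$- 6 \left(r{\left(2 \right)} - 9\right) = - 6 \left(\left(-3 + 2^{2} - 4\right) - 9\right) = - 6 \left(\left(-3 + 4 - 4\right) - 9\right) = - 6 \left(-3 - 9\right) = \left(-6\right) \left(-12\right) = 72$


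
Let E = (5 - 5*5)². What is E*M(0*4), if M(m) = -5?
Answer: -2000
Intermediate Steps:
E = 400 (E = (5 - 25)² = (-20)² = 400)
E*M(0*4) = 400*(-5) = -2000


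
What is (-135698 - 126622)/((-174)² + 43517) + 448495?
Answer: 33095529215/73793 ≈ 4.4849e+5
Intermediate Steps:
(-135698 - 126622)/((-174)² + 43517) + 448495 = -262320/(30276 + 43517) + 448495 = -262320/73793 + 448495 = 33095529215/73793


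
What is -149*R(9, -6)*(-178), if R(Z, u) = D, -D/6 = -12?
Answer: 1909584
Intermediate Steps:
D = 72 (D = -6*(-12) = 72)
R(Z, u) = 72
-149*R(9, -6)*(-178) = -149*72*(-178) = -10728*(-178) = 1909584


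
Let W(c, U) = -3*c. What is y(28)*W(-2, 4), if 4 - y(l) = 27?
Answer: -138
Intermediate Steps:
y(l) = -23 (y(l) = 4 - 1*27 = 4 - 27 = -23)
y(28)*W(-2, 4) = -(-69)*(-2) = -23*6 = -138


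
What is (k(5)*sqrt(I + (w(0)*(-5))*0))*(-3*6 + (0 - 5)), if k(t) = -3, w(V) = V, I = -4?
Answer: 138*I ≈ 138.0*I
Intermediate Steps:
(k(5)*sqrt(I + (w(0)*(-5))*0))*(-3*6 + (0 - 5)) = (-3*sqrt(-4 + (0*(-5))*0))*(-3*6 + (0 - 5)) = (-3*sqrt(-4 + 0*0))*(-18 - 5) = -3*sqrt(-4 + 0)*(-23) = -6*I*(-23) = 138*I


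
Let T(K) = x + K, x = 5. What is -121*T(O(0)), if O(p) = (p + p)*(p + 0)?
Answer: -605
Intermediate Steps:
O(p) = 2*p² (O(p) = (2*p)*p = 2*p²)
T(K) = 5 + K
-121*T(O(0)) = -121*(5 + 2*0²) = -121*(5 + 2*0) = -121*(5 + 0) = -121*5 = -605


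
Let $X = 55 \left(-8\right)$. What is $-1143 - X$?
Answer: $-703$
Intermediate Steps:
$X = -440$
$-1143 - X = -1143 - -440 = -1143 + 440 = -703$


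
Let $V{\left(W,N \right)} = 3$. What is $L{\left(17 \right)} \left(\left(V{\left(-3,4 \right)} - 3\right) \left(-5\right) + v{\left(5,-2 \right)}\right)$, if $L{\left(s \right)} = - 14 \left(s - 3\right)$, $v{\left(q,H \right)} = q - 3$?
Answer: $-392$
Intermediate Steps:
$v{\left(q,H \right)} = -3 + q$ ($v{\left(q,H \right)} = q - 3 = -3 + q$)
$L{\left(s \right)} = 42 - 14 s$ ($L{\left(s \right)} = - 14 \left(-3 + s\right) = 42 - 14 s$)
$L{\left(17 \right)} \left(\left(V{\left(-3,4 \right)} - 3\right) \left(-5\right) + v{\left(5,-2 \right)}\right) = \left(42 - 238\right) \left(\left(3 - 3\right) \left(-5\right) + \left(-3 + 5\right)\right) = \left(42 - 238\right) \left(0 \left(-5\right) + 2\right) = - 196 \left(0 + 2\right) = \left(-196\right) 2 = -392$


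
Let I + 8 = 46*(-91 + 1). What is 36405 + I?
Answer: 32257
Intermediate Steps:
I = -4148 (I = -8 + 46*(-91 + 1) = -8 + 46*(-90) = -8 - 4140 = -4148)
36405 + I = 36405 - 4148 = 32257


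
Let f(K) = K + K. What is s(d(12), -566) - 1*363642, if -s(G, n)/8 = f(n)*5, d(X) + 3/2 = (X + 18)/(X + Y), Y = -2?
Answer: -318362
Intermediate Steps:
f(K) = 2*K
d(X) = -3/2 + (18 + X)/(-2 + X) (d(X) = -3/2 + (X + 18)/(X - 2) = -3/2 + (18 + X)/(-2 + X))
s(G, n) = -80*n (s(G, n) = -8*2*n*5 = -80*n)
s(d(12), -566) - 1*363642 = -80*(-566) - 1*363642 = 45280 - 363642 = -318362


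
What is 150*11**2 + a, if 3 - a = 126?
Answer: 18027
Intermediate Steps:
a = -123 (a = 3 - 1*126 = 3 - 126 = -123)
150*11**2 + a = 150*11**2 - 123 = 150*121 - 123 = 18150 - 123 = 18027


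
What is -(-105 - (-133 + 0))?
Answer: -28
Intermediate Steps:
-(-105 - (-133 + 0)) = -(-105 - 1*(-133)) = -(-105 + 133) = -1*28 = -28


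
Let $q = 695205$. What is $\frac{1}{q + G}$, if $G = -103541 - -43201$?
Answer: $\frac{1}{634865} \approx 1.5751 \cdot 10^{-6}$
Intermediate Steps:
$G = -60340$ ($G = -103541 + 43201 = -60340$)
$\frac{1}{q + G} = \frac{1}{695205 - 60340} = \frac{1}{634865}$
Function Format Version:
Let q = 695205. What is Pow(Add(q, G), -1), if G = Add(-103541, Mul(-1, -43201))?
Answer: Rational(1, 634865) ≈ 1.5751e-6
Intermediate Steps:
G = -60340 (G = Add(-103541, 43201) = -60340)
Pow(Add(q, G), -1) = Pow(Add(695205, -60340), -1) = Pow(634865, -1) = Rational(1, 634865)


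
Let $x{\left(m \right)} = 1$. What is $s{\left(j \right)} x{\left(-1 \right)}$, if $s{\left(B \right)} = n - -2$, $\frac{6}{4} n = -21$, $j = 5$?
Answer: $-12$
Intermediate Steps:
$n = -14$ ($n = \frac{2}{3} \left(-21\right) = -14$)
$s{\left(B \right)} = -12$ ($s{\left(B \right)} = -14 - -2 = -14 + 2 = -12$)
$s{\left(j \right)} x{\left(-1 \right)} = \left(-12\right) 1 = -12$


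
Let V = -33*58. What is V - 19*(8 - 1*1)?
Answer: -2047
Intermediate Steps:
V = -1914
V - 19*(8 - 1*1) = -1914 - 19*(8 - 1*1) = -1914 - 19*(8 - 1) = -1914 - 19*7 = -1914 - 1*133 = -1914 - 133 = -2047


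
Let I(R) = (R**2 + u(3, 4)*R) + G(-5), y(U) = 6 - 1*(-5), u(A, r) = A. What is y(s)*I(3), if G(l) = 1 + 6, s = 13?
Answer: 275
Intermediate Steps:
G(l) = 7
y(U) = 11 (y(U) = 6 + 5 = 11)
I(R) = 7 + R**2 + 3*R (I(R) = (R**2 + 3*R) + 7 = 7 + R**2 + 3*R)
y(s)*I(3) = 11*(7 + 3**2 + 3*3) = 11*(7 + 9 + 9) = 11*25 = 275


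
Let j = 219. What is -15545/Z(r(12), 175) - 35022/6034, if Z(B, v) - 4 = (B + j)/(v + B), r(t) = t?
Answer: -798845984/268513 ≈ -2975.1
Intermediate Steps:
Z(B, v) = 4 + (219 + B)/(B + v) (Z(B, v) = 4 + (B + 219)/(v + B) = 4 + (219 + B)/(B + v))
-15545/Z(r(12), 175) - 35022/6034 = -15545*(12 + 175)/(219 + 4*175 + 5*12) - 35022/6034 = -15545*187/(219 + 700 + 60) - 35022*1/6034 = -15545/((1/187)*979) - 17511/3017 = -15545/89/17 - 17511/3017 = -15545*17/89 - 17511/3017 = -264265/89 - 17511/3017 = -798845984/268513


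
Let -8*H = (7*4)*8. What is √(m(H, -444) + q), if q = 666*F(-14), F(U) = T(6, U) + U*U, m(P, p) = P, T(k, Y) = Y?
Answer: 4*√7574 ≈ 348.11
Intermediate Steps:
H = -28 (H = -7*4*8/8 = -7*8/2 = -⅛*224 = -28)
F(U) = U + U² (F(U) = U + U*U = U + U²)
q = 121212 (q = 666*(-14*(1 - 14)) = 666*(-14*(-13)) = 666*182 = 121212)
√(m(H, -444) + q) = √(-28 + 121212) = √121184 = 4*√7574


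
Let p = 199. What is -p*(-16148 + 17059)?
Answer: -181289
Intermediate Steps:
-p*(-16148 + 17059) = -199*(-16148 + 17059) = -199*911 = -1*181289 = -181289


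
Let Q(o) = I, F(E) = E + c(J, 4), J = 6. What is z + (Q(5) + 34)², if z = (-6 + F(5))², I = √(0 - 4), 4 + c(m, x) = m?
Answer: 1153 + 136*I ≈ 1153.0 + 136.0*I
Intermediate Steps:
c(m, x) = -4 + m
I = 2*I (I = √(-4) = 2*I ≈ 2.0*I)
F(E) = 2 + E (F(E) = E + (-4 + 6) = E + 2 = 2 + E)
Q(o) = 2*I
z = 1 (z = (-6 + (2 + 5))² = (-6 + 7)² = 1² = 1)
z + (Q(5) + 34)² = 1 + (2*I + 34)² = 1 + (34 + 2*I)²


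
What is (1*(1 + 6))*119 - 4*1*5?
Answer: 813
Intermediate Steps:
(1*(1 + 6))*119 - 4*1*5 = (1*7)*119 - 4*5 = 7*119 - 20 = 833 - 20 = 813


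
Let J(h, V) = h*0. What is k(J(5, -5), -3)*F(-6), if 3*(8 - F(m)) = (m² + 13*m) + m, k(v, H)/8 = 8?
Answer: 1536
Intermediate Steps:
J(h, V) = 0
k(v, H) = 64 (k(v, H) = 8*8 = 64)
F(m) = 8 - 14*m/3 - m²/3 (F(m) = 8 - ((m² + 13*m) + m)/3 = 8 - (m² + 14*m)/3 = 8 + (-14*m/3 - m²/3) = 8 - 14*m/3 - m²/3)
k(J(5, -5), -3)*F(-6) = 64*(8 - 14/3*(-6) - ⅓*(-6)²) = 64*(8 + 28 - ⅓*36) = 64*(8 + 28 - 12) = 64*24 = 1536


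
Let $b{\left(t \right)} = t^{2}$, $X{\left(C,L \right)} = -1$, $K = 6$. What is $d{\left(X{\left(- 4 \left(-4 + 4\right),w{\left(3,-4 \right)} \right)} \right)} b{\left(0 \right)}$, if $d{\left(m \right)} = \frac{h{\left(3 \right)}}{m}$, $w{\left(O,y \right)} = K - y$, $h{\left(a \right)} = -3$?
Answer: $0$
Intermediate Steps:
$w{\left(O,y \right)} = 6 - y$
$d{\left(m \right)} = - \frac{3}{m}$
$d{\left(X{\left(- 4 \left(-4 + 4\right),w{\left(3,-4 \right)} \right)} \right)} b{\left(0 \right)} = - \frac{3}{-1} \cdot 0^{2} = \left(-3\right) \left(-1\right) 0 = 3 \cdot 0 = 0$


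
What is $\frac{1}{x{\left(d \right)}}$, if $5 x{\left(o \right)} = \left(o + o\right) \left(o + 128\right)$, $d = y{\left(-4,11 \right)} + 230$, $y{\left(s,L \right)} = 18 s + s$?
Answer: $\frac{5}{86856} \approx 5.7567 \cdot 10^{-5}$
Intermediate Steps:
$y{\left(s,L \right)} = 19 s$
$d = 154$ ($d = 19 \left(-4\right) + 230 = -76 + 230 = 154$)
$x{\left(o \right)} = \frac{2 o \left(128 + o\right)}{5}$ ($x{\left(o \right)} = \frac{\left(o + o\right) \left(o + 128\right)}{5} = \frac{2 o \left(128 + o\right)}{5}$)
$\frac{1}{x{\left(d \right)}} = \frac{1}{\frac{2}{5} \cdot 154 \left(128 + 154\right)} = \frac{1}{\frac{2}{5} \cdot 154 \cdot 282} = \frac{1}{\frac{86856}{5}} = \frac{5}{86856}$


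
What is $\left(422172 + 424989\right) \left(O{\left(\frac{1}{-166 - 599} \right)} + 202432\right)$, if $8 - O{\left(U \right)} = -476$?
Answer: $171902521476$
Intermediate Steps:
$O{\left(U \right)} = 484$ ($O{\left(U \right)} = 8 - -476 = 8 + 476 = 484$)
$\left(422172 + 424989\right) \left(O{\left(\frac{1}{-166 - 599} \right)} + 202432\right) = \left(422172 + 424989\right) \left(484 + 202432\right) = 847161 \cdot 202916 = 171902521476$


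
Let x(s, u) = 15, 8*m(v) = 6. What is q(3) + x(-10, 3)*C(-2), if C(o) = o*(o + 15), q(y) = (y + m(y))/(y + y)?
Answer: -3115/8 ≈ -389.38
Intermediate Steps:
m(v) = ¾ (m(v) = (⅛)*6 = ¾)
q(y) = (¾ + y)/(2*y) (q(y) = (y + ¾)/(y + y) = (¾ + y)/((2*y)) = (¾ + y)*(1/(2*y)) = (¾ + y)/(2*y))
C(o) = o*(15 + o)
q(3) + x(-10, 3)*C(-2) = (⅛)*(3 + 4*3)/3 + 15*(-2*(15 - 2)) = (⅛)*(⅓)*(3 + 12) + 15*(-2*13) = (⅛)*(⅓)*15 + 15*(-26) = 5/8 - 390 = -3115/8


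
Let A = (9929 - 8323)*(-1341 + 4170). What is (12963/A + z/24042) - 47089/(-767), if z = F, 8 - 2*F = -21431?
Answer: 1727070043939975/27926929614012 ≈ 61.842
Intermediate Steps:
F = 21439/2 (F = 4 - ½*(-21431) = 4 + 21431/2 = 21439/2 ≈ 10720.)
z = 21439/2 ≈ 10720.
A = 4543374 (A = 1606*2829 = 4543374)
(12963/A + z/24042) - 47089/(-767) = (12963/4543374 + (21439/2)/24042) - 47089/(-767) = (12963*(1/4543374) + (21439/2)*(1/24042)) - 47089*(-1/767) = (4321/1514458 + 21439/48084) + 47089/767 = 16338118013/36410599236 + 47089/767 = 1727070043939975/27926929614012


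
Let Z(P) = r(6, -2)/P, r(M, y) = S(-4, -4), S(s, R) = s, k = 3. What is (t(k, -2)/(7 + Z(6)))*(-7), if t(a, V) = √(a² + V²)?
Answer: -21*√13/19 ≈ -3.9851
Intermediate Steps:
r(M, y) = -4
Z(P) = -4/P
t(a, V) = √(V² + a²)
(t(k, -2)/(7 + Z(6)))*(-7) = (√((-2)² + 3²)/(7 - 4/6))*(-7) = (√(4 + 9)/(7 - 4*⅙))*(-7) = (√13/(7 - ⅔))*(-7) = (√13/(19/3))*(-7) = (3*√13/19)*(-7) = -21*√13/19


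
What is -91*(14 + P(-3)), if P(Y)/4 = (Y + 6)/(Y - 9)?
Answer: -1183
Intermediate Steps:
P(Y) = 4*(6 + Y)/(-9 + Y) (P(Y) = 4*((Y + 6)/(Y - 9)) = 4*((6 + Y)/(-9 + Y)) = 4*(6 + Y)/(-9 + Y))
-91*(14 + P(-3)) = -91*(14 + 4*(6 - 3)/(-9 - 3)) = -91*(14 + 4*3/(-12)) = -91*(14 + 4*(-1/12)*3) = -91*(14 - 1) = -91*13 = -1183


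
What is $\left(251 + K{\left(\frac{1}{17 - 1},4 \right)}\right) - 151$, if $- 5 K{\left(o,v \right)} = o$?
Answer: $\frac{7999}{80} \approx 99.988$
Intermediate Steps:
$K{\left(o,v \right)} = - \frac{o}{5}$
$\left(251 + K{\left(\frac{1}{17 - 1},4 \right)}\right) - 151 = \left(251 - \frac{1}{5 \left(17 - 1\right)}\right) - 151 = \left(251 - \frac{1}{5 \cdot 16}\right) - 151 = \left(251 - \frac{1}{80}\right) - 151 = \frac{20079}{80} - 151 = \frac{7999}{80}$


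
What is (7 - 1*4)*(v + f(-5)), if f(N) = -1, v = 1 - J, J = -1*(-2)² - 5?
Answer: 27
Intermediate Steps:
J = -9 (J = -1*4 - 5 = -4 - 5 = -9)
v = 10 (v = 1 - 1*(-9) = 1 + 9 = 10)
(7 - 1*4)*(v + f(-5)) = (7 - 1*4)*(10 - 1) = (7 - 4)*9 = 3*9 = 27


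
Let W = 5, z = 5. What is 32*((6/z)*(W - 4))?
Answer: 192/5 ≈ 38.400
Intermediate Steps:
32*((6/z)*(W - 4)) = 32*((6/5)*(5 - 4)) = 32*((6*(1/5))*1) = 32*((6/5)*1) = 32*(6/5) = 192/5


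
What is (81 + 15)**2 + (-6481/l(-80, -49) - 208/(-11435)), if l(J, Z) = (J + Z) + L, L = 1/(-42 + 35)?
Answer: 95786963517/10337240 ≈ 9266.2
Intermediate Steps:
L = -1/7 (L = 1/(-7) = -1/7 ≈ -0.14286)
l(J, Z) = -1/7 + J + Z (l(J, Z) = (J + Z) - 1/7 = -1/7 + J + Z)
(81 + 15)**2 + (-6481/l(-80, -49) - 208/(-11435)) = (81 + 15)**2 + (-6481/(-1/7 - 80 - 49) - 208/(-11435)) = 96**2 + (-6481/(-904/7) - 208*(-1/11435)) = 9216 + (-6481*(-7/904) + 208/11435) = 9216 + (45367/904 + 208/11435) = 9216 + 518959677/10337240 = 95786963517/10337240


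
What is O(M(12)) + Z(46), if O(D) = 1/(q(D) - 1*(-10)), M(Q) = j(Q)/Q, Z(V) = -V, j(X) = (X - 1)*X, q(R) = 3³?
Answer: -1701/37 ≈ -45.973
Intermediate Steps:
q(R) = 27
j(X) = X*(-1 + X) (j(X) = (-1 + X)*X = X*(-1 + X))
M(Q) = -1 + Q (M(Q) = (Q*(-1 + Q))/Q = -1 + Q)
O(D) = 1/37 (O(D) = 1/(27 - 1*(-10)) = 1/(27 + 10) = 1/37)
O(M(12)) + Z(46) = 1/37 - 1*46 = 1/37 - 46 = -1701/37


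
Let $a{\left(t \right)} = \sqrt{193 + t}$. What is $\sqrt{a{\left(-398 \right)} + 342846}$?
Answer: $\sqrt{342846 + i \sqrt{205}} \approx 585.53 + 0.01 i$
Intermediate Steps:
$\sqrt{a{\left(-398 \right)} + 342846} = \sqrt{\sqrt{193 - 398} + 342846} = \sqrt{\sqrt{-205} + 342846} = \sqrt{i \sqrt{205} + 342846} = \sqrt{342846 + i \sqrt{205}}$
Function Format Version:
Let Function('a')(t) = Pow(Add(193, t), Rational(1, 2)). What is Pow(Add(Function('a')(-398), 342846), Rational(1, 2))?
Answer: Pow(Add(342846, Mul(I, Pow(205, Rational(1, 2)))), Rational(1, 2)) ≈ Add(585.53, Mul(0.01, I))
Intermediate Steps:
Pow(Add(Function('a')(-398), 342846), Rational(1, 2)) = Pow(Add(Pow(Add(193, -398), Rational(1, 2)), 342846), Rational(1, 2)) = Pow(Add(Pow(-205, Rational(1, 2)), 342846), Rational(1, 2)) = Pow(Add(Mul(I, Pow(205, Rational(1, 2))), 342846), Rational(1, 2)) = Pow(Add(342846, Mul(I, Pow(205, Rational(1, 2)))), Rational(1, 2))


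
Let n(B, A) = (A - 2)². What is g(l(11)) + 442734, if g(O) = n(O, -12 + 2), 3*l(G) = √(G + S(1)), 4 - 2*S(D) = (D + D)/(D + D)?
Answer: 442878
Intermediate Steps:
S(D) = 3/2 (S(D) = 2 - (D + D)/(2*(D + D)) = 2 - 2*D/(2*(2*D)) = 2 - 2*D*1/(2*D)/2 = 2 - ½*1 = 2 - ½ = 3/2)
l(G) = √(3/2 + G)/3 (l(G) = √(G + 3/2)/3 = √(3/2 + G)/3)
n(B, A) = (-2 + A)²
g(O) = 144 (g(O) = (-2 + (-12 + 2))² = (-2 - 10)² = (-12)² = 144)
g(l(11)) + 442734 = 144 + 442734 = 442878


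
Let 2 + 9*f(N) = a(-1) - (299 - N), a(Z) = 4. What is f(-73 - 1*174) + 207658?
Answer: 1868378/9 ≈ 2.0760e+5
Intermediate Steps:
f(N) = -33 + N/9 (f(N) = -2/9 + (4 - (299 - N))/9 = -2/9 + (4 + (-299 + N))/9 = -2/9 + (-295 + N)/9 = -2/9 + (-295/9 + N/9) = -33 + N/9)
f(-73 - 1*174) + 207658 = (-33 + (-73 - 1*174)/9) + 207658 = (-33 + (-73 - 174)/9) + 207658 = (-33 + (1/9)*(-247)) + 207658 = (-33 - 247/9) + 207658 = -544/9 + 207658 = 1868378/9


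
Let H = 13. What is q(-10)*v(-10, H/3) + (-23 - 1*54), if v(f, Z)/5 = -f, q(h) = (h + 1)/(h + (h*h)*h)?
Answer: -7732/101 ≈ -76.554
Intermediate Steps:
q(h) = (1 + h)/(h + h³) (q(h) = (1 + h)/(h + h²*h) = (1 + h)/(h + h³))
v(f, Z) = -5*f (v(f, Z) = 5*(-f) = -5*f)
q(-10)*v(-10, H/3) + (-23 - 1*54) = ((1 - 10)/(-10 + (-10)³))*(-5*(-10)) + (-23 - 1*54) = (-9/(-10 - 1000))*50 + (-23 - 54) = (-9/(-1010))*50 - 77 = -1/1010*(-9)*50 - 77 = (9/1010)*50 - 77 = 45/101 - 77 = -7732/101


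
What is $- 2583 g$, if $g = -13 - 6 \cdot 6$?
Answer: $126567$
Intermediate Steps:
$g = -49$ ($g = -13 - 36 = -49$)
$- 2583 g = \left(-2583\right) \left(-49\right) = 126567$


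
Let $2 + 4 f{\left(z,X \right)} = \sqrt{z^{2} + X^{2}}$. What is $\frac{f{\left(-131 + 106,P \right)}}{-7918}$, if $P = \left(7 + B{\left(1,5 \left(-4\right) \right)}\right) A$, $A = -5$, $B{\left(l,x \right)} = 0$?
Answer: $\frac{1}{15836} - \frac{5 \sqrt{74}}{31672} \approx -0.0012949$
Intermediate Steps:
$P = -35$ ($P = \left(7 + 0\right) \left(-5\right) = 7 \left(-5\right) = -35$)
$f{\left(z,X \right)} = - \frac{1}{2} + \frac{\sqrt{X^{2} + z^{2}}}{4}$ ($f{\left(z,X \right)} = - \frac{1}{2} + \frac{\sqrt{z^{2} + X^{2}}}{4} = - \frac{1}{2} + \frac{\sqrt{X^{2} + z^{2}}}{4}$)
$\frac{f{\left(-131 + 106,P \right)}}{-7918} = \frac{- \frac{1}{2} + \frac{\sqrt{\left(-35\right)^{2} + \left(-131 + 106\right)^{2}}}{4}}{-7918} = \left(- \frac{1}{2} + \frac{\sqrt{1225 + \left(-25\right)^{2}}}{4}\right) \left(- \frac{1}{7918}\right) = \left(- \frac{1}{2} + \frac{\sqrt{1225 + 625}}{4}\right) \left(- \frac{1}{7918}\right) = \left(- \frac{1}{2} + \frac{\sqrt{1850}}{4}\right) \left(- \frac{1}{7918}\right) = \left(- \frac{1}{2} + \frac{5 \sqrt{74}}{4}\right) \left(- \frac{1}{7918}\right) = \frac{1}{15836} - \frac{5 \sqrt{74}}{31672}$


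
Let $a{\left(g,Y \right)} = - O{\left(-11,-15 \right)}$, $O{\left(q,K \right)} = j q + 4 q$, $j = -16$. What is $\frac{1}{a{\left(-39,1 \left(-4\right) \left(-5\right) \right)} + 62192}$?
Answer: $\frac{1}{62060} \approx 1.6113 \cdot 10^{-5}$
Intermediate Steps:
$O{\left(q,K \right)} = - 12 q$ ($O{\left(q,K \right)} = - 16 q + 4 q = - 12 q$)
$a{\left(g,Y \right)} = -132$ ($a{\left(g,Y \right)} = - \left(-12\right) \left(-11\right) = \left(-1\right) 132 = -132$)
$\frac{1}{a{\left(-39,1 \left(-4\right) \left(-5\right) \right)} + 62192} = \frac{1}{-132 + 62192} = \frac{1}{62060}$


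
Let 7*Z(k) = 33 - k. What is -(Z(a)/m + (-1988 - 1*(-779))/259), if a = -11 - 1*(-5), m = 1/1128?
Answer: -1626495/259 ≈ -6279.9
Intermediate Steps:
m = 1/1128 ≈ 0.00088653
a = -6 (a = -11 + 5 = -6)
Z(k) = 33/7 - k/7 (Z(k) = (33 - k)/7 = 33/7 - k/7)
-(Z(a)/m + (-1988 - 1*(-779))/259) = -((33/7 - ⅐*(-6))/(1/1128) + (-1988 - 1*(-779))/259) = -((33/7 + 6/7)*1128 + (-1988 + 779)*(1/259)) = -((39/7)*1128 - 1209*1/259) = -(43992/7 - 1209/259) = -1*1626495/259 = -1626495/259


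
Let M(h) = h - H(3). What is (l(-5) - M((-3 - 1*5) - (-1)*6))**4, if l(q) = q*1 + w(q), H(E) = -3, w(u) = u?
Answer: 14641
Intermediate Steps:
M(h) = 3 + h (M(h) = h - 1*(-3) = h + 3 = 3 + h)
l(q) = 2*q (l(q) = q*1 + q = q + q = 2*q)
(l(-5) - M((-3 - 1*5) - (-1)*6))**4 = (2*(-5) - (3 + ((-3 - 1*5) - (-1)*6)))**4 = (-10 - (3 + ((-3 - 5) - 1*(-6))))**4 = (-10 - (3 + (-8 + 6)))**4 = (-10 - (3 - 2))**4 = (-10 - 1*1)**4 = (-10 - 1)**4 = (-11)**4 = 14641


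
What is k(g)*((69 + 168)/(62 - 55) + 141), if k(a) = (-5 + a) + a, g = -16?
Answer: -45288/7 ≈ -6469.7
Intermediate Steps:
k(a) = -5 + 2*a
k(g)*((69 + 168)/(62 - 55) + 141) = (-5 + 2*(-16))*((69 + 168)/(62 - 55) + 141) = (-5 - 32)*(237/7 + 141) = -37*(237*(1/7) + 141) = -37*(237/7 + 141) = -37*1224/7 = -45288/7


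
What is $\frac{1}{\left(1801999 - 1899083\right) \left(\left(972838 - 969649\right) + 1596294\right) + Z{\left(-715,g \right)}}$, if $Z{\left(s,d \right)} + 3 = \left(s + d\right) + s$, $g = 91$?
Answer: $- \frac{1}{155284208914} \approx -6.4398 \cdot 10^{-12}$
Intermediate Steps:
$Z{\left(s,d \right)} = -3 + d + 2 s$ ($Z{\left(s,d \right)} = -3 + \left(\left(s + d\right) + s\right) = -3 + \left(\left(d + s\right) + s\right) = -3 + \left(d + 2 s\right) = -3 + d + 2 s$)
$\frac{1}{\left(1801999 - 1899083\right) \left(\left(972838 - 969649\right) + 1596294\right) + Z{\left(-715,g \right)}} = \frac{1}{\left(1801999 - 1899083\right) \left(\left(972838 - 969649\right) + 1596294\right) + \left(-3 + 91 + 2 \left(-715\right)\right)} = \frac{1}{- 97084 \left(\left(972838 - 969649\right) + 1596294\right) - 1342} = \frac{1}{- 97084 \left(3189 + 1596294\right) - 1342} = \frac{1}{\left(-97084\right) 1599483 - 1342} = \frac{1}{-155284207572 - 1342} = \frac{1}{-155284208914} = - \frac{1}{155284208914}$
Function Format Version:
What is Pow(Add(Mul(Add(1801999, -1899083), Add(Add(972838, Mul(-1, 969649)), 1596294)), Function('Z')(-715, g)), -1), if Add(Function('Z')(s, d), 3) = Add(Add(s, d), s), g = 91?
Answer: Rational(-1, 155284208914) ≈ -6.4398e-12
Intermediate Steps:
Function('Z')(s, d) = Add(-3, d, Mul(2, s)) (Function('Z')(s, d) = Add(-3, Add(Add(s, d), s)) = Add(-3, Add(Add(d, s), s)) = Add(-3, Add(d, Mul(2, s))) = Add(-3, d, Mul(2, s)))
Pow(Add(Mul(Add(1801999, -1899083), Add(Add(972838, Mul(-1, 969649)), 1596294)), Function('Z')(-715, g)), -1) = Pow(Add(Mul(Add(1801999, -1899083), Add(Add(972838, Mul(-1, 969649)), 1596294)), Add(-3, 91, Mul(2, -715))), -1) = Pow(Add(Mul(-97084, Add(Add(972838, -969649), 1596294)), Add(-3, 91, -1430)), -1) = Pow(Add(Mul(-97084, Add(3189, 1596294)), -1342), -1) = Pow(Add(Mul(-97084, 1599483), -1342), -1) = Pow(Add(-155284207572, -1342), -1) = Pow(-155284208914, -1) = Rational(-1, 155284208914)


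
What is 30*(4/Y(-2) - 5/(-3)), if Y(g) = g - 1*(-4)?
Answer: 110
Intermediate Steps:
Y(g) = 4 + g (Y(g) = g + 4 = 4 + g)
30*(4/Y(-2) - 5/(-3)) = 30*(4/(4 - 2) - 5/(-3)) = 30*(4/2 - 5*(-⅓)) = 30*(4*(½) + 5/3) = 30*(2 + 5/3) = 30*(11/3) = 110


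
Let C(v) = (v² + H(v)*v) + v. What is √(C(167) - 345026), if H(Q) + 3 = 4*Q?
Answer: I*√205915 ≈ 453.78*I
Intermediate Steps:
H(Q) = -3 + 4*Q
C(v) = v + v² + v*(-3 + 4*v) (C(v) = (v² + (-3 + 4*v)*v) + v = (v² + v*(-3 + 4*v)) + v = v + v² + v*(-3 + 4*v))
√(C(167) - 345026) = √(167*(-2 + 5*167) - 345026) = √(167*(-2 + 835) - 345026) = √(167*833 - 345026) = √(139111 - 345026) = √(-205915) = I*√205915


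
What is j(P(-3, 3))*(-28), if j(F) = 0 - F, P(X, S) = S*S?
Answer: 252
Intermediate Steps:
P(X, S) = S²
j(F) = -F
j(P(-3, 3))*(-28) = -1*3²*(-28) = -1*9*(-28) = -9*(-28) = 252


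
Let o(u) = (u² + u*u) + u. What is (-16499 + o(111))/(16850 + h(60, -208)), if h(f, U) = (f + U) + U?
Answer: 4127/8247 ≈ 0.50042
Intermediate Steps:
o(u) = u + 2*u² (o(u) = (u² + u²) + u = 2*u² + u = u + 2*u²)
h(f, U) = f + 2*U (h(f, U) = (U + f) + U = f + 2*U)
(-16499 + o(111))/(16850 + h(60, -208)) = (-16499 + 111*(1 + 2*111))/(16850 + (60 + 2*(-208))) = (-16499 + 111*(1 + 222))/(16850 + (60 - 416)) = (-16499 + 111*223)/(16850 - 356) = (-16499 + 24753)/16494 = 8254*(1/16494) = 4127/8247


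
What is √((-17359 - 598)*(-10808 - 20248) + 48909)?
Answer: √557721501 ≈ 23616.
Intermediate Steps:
√((-17359 - 598)*(-10808 - 20248) + 48909) = √(-17957*(-31056) + 48909) = √(557672592 + 48909) = √557721501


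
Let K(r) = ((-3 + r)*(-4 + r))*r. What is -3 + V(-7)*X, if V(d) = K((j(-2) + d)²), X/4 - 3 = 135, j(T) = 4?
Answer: 149037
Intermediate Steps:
X = 552 (X = 12 + 4*135 = 12 + 540 = 552)
K(r) = r*(-4 + r)*(-3 + r) (K(r) = ((-4 + r)*(-3 + r))*r = r*(-4 + r)*(-3 + r))
V(d) = (4 + d)²*(12 + (4 + d)⁴ - 7*(4 + d)²) (V(d) = (4 + d)²*(12 + ((4 + d)²)² - 7*(4 + d)²) = (4 + d)²*(12 + (4 + d)⁴ - 7*(4 + d)²))
-3 + V(-7)*X = -3 + ((4 - 7)²*(12 + (4 - 7)⁴ - 7*(4 - 7)²))*552 = -3 + ((-3)²*(12 + (-3)⁴ - 7*(-3)²))*552 = -3 + (9*(12 + 81 - 7*9))*552 = -3 + (9*(12 + 81 - 63))*552 = -3 + (9*30)*552 = -3 + 270*552 = -3 + 149040 = 149037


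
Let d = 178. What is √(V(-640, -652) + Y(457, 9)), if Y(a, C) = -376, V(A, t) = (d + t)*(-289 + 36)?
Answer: √119546 ≈ 345.75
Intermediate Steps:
V(A, t) = -45034 - 253*t (V(A, t) = (178 + t)*(-289 + 36) = (178 + t)*(-253) = -45034 - 253*t)
√(V(-640, -652) + Y(457, 9)) = √((-45034 - 253*(-652)) - 376) = √((-45034 + 164956) - 376) = √(119922 - 376) = √119546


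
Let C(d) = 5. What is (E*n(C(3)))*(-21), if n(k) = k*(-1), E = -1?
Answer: -105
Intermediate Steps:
n(k) = -k
(E*n(C(3)))*(-21) = -(-1)*5*(-21) = -1*(-5)*(-21) = 5*(-21) = -105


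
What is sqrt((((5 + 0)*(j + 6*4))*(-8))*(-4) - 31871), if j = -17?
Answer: I*sqrt(30751) ≈ 175.36*I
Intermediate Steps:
sqrt((((5 + 0)*(j + 6*4))*(-8))*(-4) - 31871) = sqrt((((5 + 0)*(-17 + 6*4))*(-8))*(-4) - 31871) = sqrt(((5*(-17 + 24))*(-8))*(-4) - 31871) = sqrt(((5*7)*(-8))*(-4) - 31871) = sqrt((35*(-8))*(-4) - 31871) = sqrt(-280*(-4) - 31871) = sqrt(1120 - 31871) = sqrt(-30751) = I*sqrt(30751)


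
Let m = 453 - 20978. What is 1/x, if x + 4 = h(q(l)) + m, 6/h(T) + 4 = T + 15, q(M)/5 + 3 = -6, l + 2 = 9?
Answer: -17/348996 ≈ -4.8711e-5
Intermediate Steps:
l = 7 (l = -2 + 9 = 7)
q(M) = -45 (q(M) = -15 + 5*(-6) = -15 - 30 = -45)
m = -20525
h(T) = 6/(11 + T) (h(T) = 6/(-4 + (T + 15)) = 6/(-4 + (15 + T)) = 6/(11 + T))
x = -348996/17 (x = -4 + (6/(11 - 45) - 20525) = -4 + (6/(-34) - 20525) = -4 + (6*(-1/34) - 20525) = -4 + (-3/17 - 20525) = -4 - 348928/17 = -348996/17 ≈ -20529.)
1/x = 1/(-348996/17) = -17/348996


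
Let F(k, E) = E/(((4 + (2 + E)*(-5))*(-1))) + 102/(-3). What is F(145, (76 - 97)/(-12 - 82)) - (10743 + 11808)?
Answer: -5036448/223 ≈ -22585.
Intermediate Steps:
F(k, E) = -34 + E/(6 + 5*E) (F(k, E) = E/(((4 + (-10 - 5*E))*(-1))) + 102*(-⅓) = E/(((-6 - 5*E)*(-1))) - 34 = E/(6 + 5*E) - 34 = -34 + E/(6 + 5*E))
F(145, (76 - 97)/(-12 - 82)) - (10743 + 11808) = (-204 - 169*(76 - 97)/(-12 - 82))/(6 + 5*((76 - 97)/(-12 - 82))) - (10743 + 11808) = (-204 - (-3549)/(-94))/(6 + 5*(-21/(-94))) - 1*22551 = (-204 - (-3549)*(-1)/94)/(6 + 5*(-21*(-1/94))) - 22551 = (-204 - 169*21/94)/(6 + 5*(21/94)) - 22551 = (-204 - 3549/94)/(6 + 105/94) - 22551 = -22725/94/(669/94) - 22551 = (94/669)*(-22725/94) - 22551 = -7575/223 - 22551 = -5036448/223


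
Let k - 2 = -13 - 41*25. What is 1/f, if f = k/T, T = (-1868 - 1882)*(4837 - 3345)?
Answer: 1398750/259 ≈ 5400.6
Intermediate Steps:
T = -5595000 (T = -3750*1492 = -5595000)
k = -1036 (k = 2 + (-13 - 41*25) = 2 + (-13 - 1025) = 2 - 1038 = -1036)
f = 259/1398750 (f = -1036/(-5595000) = -1036*(-1/5595000) = 259/1398750 ≈ 0.00018517)
1/f = 1/(259/1398750) = 1398750/259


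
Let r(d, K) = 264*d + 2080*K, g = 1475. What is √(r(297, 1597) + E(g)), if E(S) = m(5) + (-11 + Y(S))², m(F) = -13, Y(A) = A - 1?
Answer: 2*√1385131 ≈ 2353.8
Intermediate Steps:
Y(A) = -1 + A
E(S) = -13 + (-12 + S)² (E(S) = -13 + (-11 + (-1 + S))² = -13 + (-12 + S)²)
√(r(297, 1597) + E(g)) = √((264*297 + 2080*1597) + (-13 + (-12 + 1475)²)) = √((78408 + 3321760) + (-13 + 1463²)) = √(3400168 + (-13 + 2140369)) = √(3400168 + 2140356) = √5540524 = 2*√1385131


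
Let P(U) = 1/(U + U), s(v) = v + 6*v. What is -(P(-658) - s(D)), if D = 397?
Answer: 3657165/1316 ≈ 2779.0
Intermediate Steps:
s(v) = 7*v
P(U) = 1/(2*U)
-(P(-658) - s(D)) = -((½)/(-658) - 7*397) = -((½)*(-1/658) - 1*2779) = -(-1/1316 - 2779) = -1*(-3657165/1316) = 3657165/1316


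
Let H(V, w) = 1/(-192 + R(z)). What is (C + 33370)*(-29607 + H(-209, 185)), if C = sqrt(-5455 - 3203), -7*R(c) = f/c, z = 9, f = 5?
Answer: -11955615726900/12101 - 1074823110*I*sqrt(962)/12101 ≈ -9.8799e+8 - 2.7549e+6*I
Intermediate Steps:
R(c) = -5/(7*c)
H(V, w) = -63/12101 (H(V, w) = 1/(-192 - 5/7/9) = 1/(-192 - 5/7*1/9) = 1/(-192 - 5/63) = 1/(-12101/63) = -63/12101)
C = 3*I*sqrt(962) (C = sqrt(-8658) = 3*I*sqrt(962) ≈ 93.048*I)
(C + 33370)*(-29607 + H(-209, 185)) = (3*I*sqrt(962) + 33370)*(-29607 - 63/12101) = (33370 + 3*I*sqrt(962))*(-358274370/12101) = -11955615726900/12101 - 1074823110*I*sqrt(962)/12101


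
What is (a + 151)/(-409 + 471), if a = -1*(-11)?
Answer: 81/31 ≈ 2.6129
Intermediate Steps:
a = 11
(a + 151)/(-409 + 471) = (11 + 151)/(-409 + 471) = 162/62 = 162*(1/62) = 81/31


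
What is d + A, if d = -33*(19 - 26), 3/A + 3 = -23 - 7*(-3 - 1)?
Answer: 465/2 ≈ 232.50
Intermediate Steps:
A = 3/2 (A = 3/(-3 + (-23 - 7*(-3 - 1))) = 3/(-3 + (-23 - 7*(-4))) = 3/(-3 + (-23 + 28)) = 3/(-3 + 5) = 3/2 ≈ 1.5000)
d = 231 (d = -33*(-7) = 231)
d + A = 231 + 3/2 = 465/2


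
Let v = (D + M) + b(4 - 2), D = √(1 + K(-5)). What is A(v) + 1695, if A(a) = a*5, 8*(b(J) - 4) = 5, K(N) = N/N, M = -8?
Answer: 13425/8 + 5*√2 ≈ 1685.2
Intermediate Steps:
K(N) = 1
b(J) = 37/8 (b(J) = 4 + (⅛)*5 = 4 + 5/8 = 37/8)
D = √2 (D = √(1 + 1) = √2 ≈ 1.4142)
v = -27/8 + √2 (v = (√2 - 8) + 37/8 = (-8 + √2) + 37/8 = -27/8 + √2 ≈ -1.9608)
A(a) = 5*a
A(v) + 1695 = 5*(-27/8 + √2) + 1695 = (-135/8 + 5*√2) + 1695 = 13425/8 + 5*√2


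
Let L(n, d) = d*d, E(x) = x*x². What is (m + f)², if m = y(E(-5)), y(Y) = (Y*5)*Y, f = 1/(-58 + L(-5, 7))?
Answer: 494383359376/81 ≈ 6.1035e+9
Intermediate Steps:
E(x) = x³
L(n, d) = d²
f = -⅑ (f = 1/(-58 + 7²) = 1/(-58 + 49) = 1/(-9) = -⅑ ≈ -0.11111)
y(Y) = 5*Y² (y(Y) = (5*Y)*Y = 5*Y²)
m = 78125 (m = 5*((-5)³)² = 5*(-125)² = 5*15625 = 78125)
(m + f)² = (78125 - ⅑)² = (703124/9)² = 494383359376/81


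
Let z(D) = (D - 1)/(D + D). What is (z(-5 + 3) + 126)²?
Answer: 257049/16 ≈ 16066.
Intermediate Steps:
z(D) = (-1 + D)/(2*D) (z(D) = (-1 + D)/((2*D)) = (-1 + D)*(1/(2*D)) = (-1 + D)/(2*D))
(z(-5 + 3) + 126)² = ((-1 + (-5 + 3))/(2*(-5 + 3)) + 126)² = ((½)*(-1 - 2)/(-2) + 126)² = ((½)*(-½)*(-3) + 126)² = (¾ + 126)² = (507/4)² = 257049/16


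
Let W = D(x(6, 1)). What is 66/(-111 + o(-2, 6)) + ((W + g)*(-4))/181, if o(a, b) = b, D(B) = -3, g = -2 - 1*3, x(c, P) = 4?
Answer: -2862/6335 ≈ -0.45178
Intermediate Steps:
g = -5 (g = -2 - 3 = -5)
W = -3
66/(-111 + o(-2, 6)) + ((W + g)*(-4))/181 = 66/(-111 + 6) + ((-3 - 5)*(-4))/181 = 66/(-105) - 8*(-4)*(1/181) = 66*(-1/105) + 32*(1/181) = -22/35 + 32/181 = -2862/6335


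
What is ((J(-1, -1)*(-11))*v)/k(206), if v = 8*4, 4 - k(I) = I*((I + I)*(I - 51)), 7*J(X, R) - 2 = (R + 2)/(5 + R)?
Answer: 22/2557947 ≈ 8.6006e-6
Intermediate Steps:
J(X, R) = 2/7 + (2 + R)/(7*(5 + R)) (J(X, R) = 2/7 + ((R + 2)/(5 + R))/7 = 2/7 + ((2 + R)/(5 + R))/7 = 2/7 + (2 + R)/(7*(5 + R)))
k(I) = 4 - 2*I²*(-51 + I) (k(I) = 4 - I*(I + I)*(I - 51) = 4 - I*(2*I)*(-51 + I) = 4 - I*2*I*(-51 + I) = 4 - 2*I²*(-51 + I))
v = 32
((J(-1, -1)*(-11))*v)/k(206) = (((3*(4 - 1)/(7*(5 - 1)))*(-11))*32)/(4 - 2*206³ + 102*206²) = ((((3/7)*3/4)*(-11))*32)/(4 - 2*8741816 + 102*42436) = ((((3/7)*(¼)*3)*(-11))*32)/(4 - 17483632 + 4328472) = (((9/28)*(-11))*32)/(-13155156) = -99/28*32*(-1/13155156) = -792/7*(-1/13155156) = 22/2557947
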